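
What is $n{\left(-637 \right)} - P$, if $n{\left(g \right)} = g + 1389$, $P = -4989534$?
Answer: $4990286$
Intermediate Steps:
$n{\left(g \right)} = 1389 + g$
$n{\left(-637 \right)} - P = \left(1389 - 637\right) - -4989534 = 752 + 4989534 = 4990286$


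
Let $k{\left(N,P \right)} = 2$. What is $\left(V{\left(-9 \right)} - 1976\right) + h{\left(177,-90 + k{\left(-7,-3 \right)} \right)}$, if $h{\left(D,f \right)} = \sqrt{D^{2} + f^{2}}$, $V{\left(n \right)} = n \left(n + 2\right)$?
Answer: $-1913 + \sqrt{39073} \approx -1715.3$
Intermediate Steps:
$V{\left(n \right)} = n \left(2 + n\right)$
$\left(V{\left(-9 \right)} - 1976\right) + h{\left(177,-90 + k{\left(-7,-3 \right)} \right)} = \left(- 9 \left(2 - 9\right) - 1976\right) + \sqrt{177^{2} + \left(-90 + 2\right)^{2}} = \left(\left(-9\right) \left(-7\right) - 1976\right) + \sqrt{31329 + \left(-88\right)^{2}} = \left(63 - 1976\right) + \sqrt{31329 + 7744} = -1913 + \sqrt{39073}$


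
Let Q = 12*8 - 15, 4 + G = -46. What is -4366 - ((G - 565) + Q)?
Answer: -3832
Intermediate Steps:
G = -50 (G = -4 - 46 = -50)
Q = 81 (Q = 96 - 15 = 81)
-4366 - ((G - 565) + Q) = -4366 - ((-50 - 565) + 81) = -4366 - (-615 + 81) = -4366 - 1*(-534) = -4366 + 534 = -3832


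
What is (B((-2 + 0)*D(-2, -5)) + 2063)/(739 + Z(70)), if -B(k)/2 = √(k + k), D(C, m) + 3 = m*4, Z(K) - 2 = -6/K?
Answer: 72205/25932 - 35*√23/6483 ≈ 2.7585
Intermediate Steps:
Z(K) = 2 - 6/K
D(C, m) = -3 + 4*m (D(C, m) = -3 + m*4 = -3 + 4*m)
B(k) = -2*√2*√k (B(k) = -2*√(k + k) = -2*√2*√k)
(B((-2 + 0)*D(-2, -5)) + 2063)/(739 + Z(70)) = (-2*√2*√((-2 + 0)*(-3 + 4*(-5))) + 2063)/(739 + (2 - 6/70)) = (-2*√2*√(-2*(-3 - 20)) + 2063)/(739 + (2 - 6*1/70)) = (-2*√2*√(-2*(-23)) + 2063)/(739 + (2 - 3/35)) = (-2*√2*√46 + 2063)/(739 + 67/35) = (-4*√23 + 2063)/(25932/35) = (2063 - 4*√23)*(35/25932) = 72205/25932 - 35*√23/6483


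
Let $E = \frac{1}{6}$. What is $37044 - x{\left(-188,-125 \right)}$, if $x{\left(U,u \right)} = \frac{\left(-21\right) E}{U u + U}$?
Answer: $\frac{1727139463}{46624} \approx 37044.0$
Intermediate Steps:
$E = \frac{1}{6} \approx 0.16667$
$x{\left(U,u \right)} = - \frac{7}{2 \left(U + U u\right)}$ ($x{\left(U,u \right)} = \frac{\left(-21\right) \frac{1}{6}}{U u + U} = - \frac{7}{2 \left(U + U u\right)}$)
$37044 - x{\left(-188,-125 \right)} = 37044 - - \frac{7}{2 \left(-188\right) \left(1 - 125\right)} = 37044 - \left(- \frac{7}{2}\right) \left(- \frac{1}{188}\right) \frac{1}{-124} = 37044 - \left(- \frac{7}{2}\right) \left(- \frac{1}{188}\right) \left(- \frac{1}{124}\right) = 37044 - - \frac{7}{46624} = 37044 + \frac{7}{46624} = \frac{1727139463}{46624}$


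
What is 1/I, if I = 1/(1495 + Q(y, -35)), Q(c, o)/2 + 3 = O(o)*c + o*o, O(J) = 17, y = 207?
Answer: 10977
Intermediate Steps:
Q(c, o) = -6 + 2*o² + 34*c (Q(c, o) = -6 + 2*(17*c + o*o) = -6 + 2*(17*c + o²) = -6 + 2*(o² + 17*c) = -6 + (2*o² + 34*c) = -6 + 2*o² + 34*c)
I = 1/10977 (I = 1/(1495 + (-6 + 2*(-35)² + 34*207)) = 1/(1495 + (-6 + 2*1225 + 7038)) = 1/(1495 + (-6 + 2450 + 7038)) = 1/(1495 + 9482) = 1/10977 ≈ 9.1100e-5)
1/I = 1/(1/10977) = 10977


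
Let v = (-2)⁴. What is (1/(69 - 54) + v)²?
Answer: 58081/225 ≈ 258.14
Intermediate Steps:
v = 16
(1/(69 - 54) + v)² = (1/(69 - 54) + 16)² = (1/15 + 16)² = (241/15)² = 58081/225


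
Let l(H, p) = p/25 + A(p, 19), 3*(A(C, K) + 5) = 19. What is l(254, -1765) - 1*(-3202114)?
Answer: 48030671/15 ≈ 3.2020e+6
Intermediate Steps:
A(C, K) = 4/3 (A(C, K) = -5 + (⅓)*19 = -5 + 19/3 = 4/3)
l(H, p) = 4/3 + p/25 (l(H, p) = p/25 + 4/3 = 4/3 + p/25)
l(254, -1765) - 1*(-3202114) = (4/3 + (1/25)*(-1765)) - 1*(-3202114) = (4/3 - 353/5) + 3202114 = -1039/15 + 3202114 = 48030671/15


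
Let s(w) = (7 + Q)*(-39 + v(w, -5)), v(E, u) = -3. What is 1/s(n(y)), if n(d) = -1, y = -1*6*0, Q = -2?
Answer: -1/210 ≈ -0.0047619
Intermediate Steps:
y = 0 (y = -6*0 = 0)
s(w) = -210 (s(w) = (7 - 2)*(-39 - 3) = 5*(-42) = -210)
1/s(n(y)) = 1/(-210) = -1/210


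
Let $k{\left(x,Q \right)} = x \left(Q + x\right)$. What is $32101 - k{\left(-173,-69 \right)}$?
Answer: $-9765$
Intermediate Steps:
$32101 - k{\left(-173,-69 \right)} = 32101 - - 173 \left(-69 - 173\right) = 32101 - \left(-173\right) \left(-242\right) = 32101 - 41866 = -9765$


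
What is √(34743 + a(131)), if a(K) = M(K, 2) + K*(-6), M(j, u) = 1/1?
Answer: √33958 ≈ 184.28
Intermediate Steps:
M(j, u) = 1
a(K) = 1 - 6*K (a(K) = 1 + K*(-6) = 1 - 6*K)
√(34743 + a(131)) = √(34743 + (1 - 6*131)) = √(34743 + (1 - 786)) = √(34743 - 785) = √33958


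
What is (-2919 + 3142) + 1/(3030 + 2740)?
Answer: 1286711/5770 ≈ 223.00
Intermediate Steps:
(-2919 + 3142) + 1/(3030 + 2740) = 223 + 1/5770 = 1286711/5770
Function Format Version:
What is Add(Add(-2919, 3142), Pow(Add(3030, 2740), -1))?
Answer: Rational(1286711, 5770) ≈ 223.00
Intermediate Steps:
Add(Add(-2919, 3142), Pow(Add(3030, 2740), -1)) = Add(223, Pow(5770, -1)) = Add(223, Rational(1, 5770)) = Rational(1286711, 5770)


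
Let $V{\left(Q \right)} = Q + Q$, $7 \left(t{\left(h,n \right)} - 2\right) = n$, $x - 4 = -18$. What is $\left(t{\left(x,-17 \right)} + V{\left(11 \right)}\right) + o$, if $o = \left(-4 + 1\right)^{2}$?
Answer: $\frac{214}{7} \approx 30.571$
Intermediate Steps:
$x = -14$ ($x = 4 - 18 = -14$)
$t{\left(h,n \right)} = 2 + \frac{n}{7}$
$V{\left(Q \right)} = 2 Q$
$o = 9$ ($o = \left(-3\right)^{2} = 9$)
$\left(t{\left(x,-17 \right)} + V{\left(11 \right)}\right) + o = \left(\left(2 + \frac{1}{7} \left(-17\right)\right) + 2 \cdot 11\right) + 9 = \left(\left(2 - \frac{17}{7}\right) + 22\right) + 9 = \left(- \frac{3}{7} + 22\right) + 9 = \frac{151}{7} + 9 = \frac{214}{7}$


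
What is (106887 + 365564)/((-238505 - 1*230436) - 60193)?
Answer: -472451/529134 ≈ -0.89288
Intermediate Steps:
(106887 + 365564)/((-238505 - 1*230436) - 60193) = 472451/((-238505 - 230436) - 60193) = 472451/(-468941 - 60193) = 472451/(-529134) = 472451*(-1/529134) = -472451/529134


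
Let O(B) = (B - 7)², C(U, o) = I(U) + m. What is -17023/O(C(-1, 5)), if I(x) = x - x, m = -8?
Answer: -17023/225 ≈ -75.658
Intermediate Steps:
I(x) = 0
C(U, o) = -8 (C(U, o) = 0 - 8 = -8)
O(B) = (-7 + B)²
-17023/O(C(-1, 5)) = -17023/(-7 - 8)² = -17023/((-15)²) = -17023/225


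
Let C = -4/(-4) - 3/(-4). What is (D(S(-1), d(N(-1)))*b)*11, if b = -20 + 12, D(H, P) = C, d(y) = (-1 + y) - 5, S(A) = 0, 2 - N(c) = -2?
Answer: -154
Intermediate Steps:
N(c) = 4 (N(c) = 2 - 1*(-2) = 2 + 2 = 4)
d(y) = -6 + y
C = 7/4 (C = -4*(-1/4) - 3*(-1/4) = 1 + 3/4 = 7/4 ≈ 1.7500)
D(H, P) = 7/4
b = -8
(D(S(-1), d(N(-1)))*b)*11 = ((7/4)*(-8))*11 = -14*11 = -154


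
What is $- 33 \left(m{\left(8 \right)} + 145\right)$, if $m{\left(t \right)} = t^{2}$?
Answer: $-6897$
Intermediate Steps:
$- 33 \left(m{\left(8 \right)} + 145\right) = - 33 \left(8^{2} + 145\right) = - 33 \left(64 + 145\right) = \left(-33\right) 209 = -6897$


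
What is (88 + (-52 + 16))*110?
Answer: 5720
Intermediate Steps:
(88 + (-52 + 16))*110 = (88 - 36)*110 = 52*110 = 5720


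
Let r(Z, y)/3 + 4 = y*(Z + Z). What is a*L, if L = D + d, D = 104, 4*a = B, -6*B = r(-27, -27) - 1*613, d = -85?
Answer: -71231/24 ≈ -2968.0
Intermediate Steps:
r(Z, y) = -12 + 6*Z*y (r(Z, y) = -12 + 3*(y*(Z + Z)) = -12 + 3*(y*(2*Z)) = -12 + 3*(2*Z*y) = -12 + 6*Z*y)
B = -3749/6 (B = -((-12 + 6*(-27)*(-27)) - 1*613)/6 = -((-12 + 4374) - 613)/6 = -(4362 - 613)/6 = -⅙*3749 = -3749/6 ≈ -624.83)
a = -3749/24 (a = (¼)*(-3749/6) = -3749/24 ≈ -156.21)
L = 19 (L = 104 - 85 = 19)
a*L = -3749/24*19 = -71231/24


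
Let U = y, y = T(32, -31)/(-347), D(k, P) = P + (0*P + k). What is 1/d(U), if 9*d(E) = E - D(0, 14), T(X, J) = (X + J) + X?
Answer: -3123/4891 ≈ -0.63852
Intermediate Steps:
T(X, J) = J + 2*X (T(X, J) = (J + X) + X = J + 2*X)
D(k, P) = P + k (D(k, P) = P + (0 + k) = P + k)
y = -33/347 (y = (-31 + 2*32)/(-347) = (-31 + 64)*(-1/347) = 33*(-1/347) = -33/347 ≈ -0.095101)
U = -33/347 ≈ -0.095101
d(E) = -14/9 + E/9 (d(E) = (E - (14 + 0))/9 = (E - 1*14)/9 = (E - 14)/9 = (-14 + E)/9 = -14/9 + E/9)
1/d(U) = 1/(-14/9 + (⅑)*(-33/347)) = 1/(-14/9 - 11/1041) = 1/(-4891/3123) = -3123/4891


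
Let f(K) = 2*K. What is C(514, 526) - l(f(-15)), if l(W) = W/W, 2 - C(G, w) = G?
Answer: -513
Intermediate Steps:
C(G, w) = 2 - G
l(W) = 1
C(514, 526) - l(f(-15)) = (2 - 1*514) - 1*1 = (2 - 514) - 1 = -512 - 1 = -513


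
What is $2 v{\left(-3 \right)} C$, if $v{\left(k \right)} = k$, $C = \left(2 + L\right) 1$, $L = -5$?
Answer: $18$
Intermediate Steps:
$C = -3$ ($C = \left(2 - 5\right) 1 = \left(-3\right) 1 = -3$)
$2 v{\left(-3 \right)} C = 2 \left(-3\right) \left(-3\right) = \left(-6\right) \left(-3\right) = 18$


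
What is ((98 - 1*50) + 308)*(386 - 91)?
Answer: 105020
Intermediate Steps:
((98 - 1*50) + 308)*(386 - 91) = ((98 - 50) + 308)*295 = (48 + 308)*295 = 356*295 = 105020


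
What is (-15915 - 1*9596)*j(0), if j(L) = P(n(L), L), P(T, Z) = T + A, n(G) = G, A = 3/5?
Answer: -76533/5 ≈ -15307.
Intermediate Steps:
A = ⅗ (A = 3*(⅕) = ⅗ ≈ 0.60000)
P(T, Z) = ⅗ + T (P(T, Z) = T + ⅗ = ⅗ + T)
j(L) = ⅗ + L
(-15915 - 1*9596)*j(0) = (-15915 - 1*9596)*(⅗ + 0) = (-15915 - 9596)*(⅗) = -25511*⅗ = -76533/5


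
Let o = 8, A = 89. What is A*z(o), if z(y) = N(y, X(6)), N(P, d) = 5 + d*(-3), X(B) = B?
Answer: -1157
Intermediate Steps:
N(P, d) = 5 - 3*d
z(y) = -13 (z(y) = 5 - 3*6 = 5 - 18 = -13)
A*z(o) = 89*(-13) = -1157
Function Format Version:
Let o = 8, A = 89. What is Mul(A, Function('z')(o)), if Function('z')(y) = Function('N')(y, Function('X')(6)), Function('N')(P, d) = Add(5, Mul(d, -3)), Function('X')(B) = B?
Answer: -1157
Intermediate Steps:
Function('N')(P, d) = Add(5, Mul(-3, d))
Function('z')(y) = -13 (Function('z')(y) = Add(5, Mul(-3, 6)) = Add(5, -18) = -13)
Mul(A, Function('z')(o)) = Mul(89, -13) = -1157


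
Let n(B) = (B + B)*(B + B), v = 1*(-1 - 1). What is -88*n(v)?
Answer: -1408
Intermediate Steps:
v = -2 (v = 1*(-2) = -2)
n(B) = 4*B**2 (n(B) = (2*B)*(2*B) = 4*B**2)
-88*n(v) = -352*(-2)**2 = -352*4 = -88*16 = -1408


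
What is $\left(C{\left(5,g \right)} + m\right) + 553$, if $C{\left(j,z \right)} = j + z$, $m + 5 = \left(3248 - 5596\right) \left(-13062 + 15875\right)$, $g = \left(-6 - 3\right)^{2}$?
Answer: $-6604290$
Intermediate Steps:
$g = 81$ ($g = \left(-9\right)^{2} = 81$)
$m = -6604929$ ($m = -5 + \left(3248 - 5596\right) \left(-13062 + 15875\right) = -5 - 6604924 = -6604929$)
$\left(C{\left(5,g \right)} + m\right) + 553 = \left(\left(5 + 81\right) - 6604929\right) + 553 = \left(86 - 6604929\right) + 553 = -6604843 + 553 = -6604290$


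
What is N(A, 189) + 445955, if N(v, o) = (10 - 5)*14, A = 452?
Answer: 446025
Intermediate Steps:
N(v, o) = 70 (N(v, o) = 5*14 = 70)
N(A, 189) + 445955 = 70 + 445955 = 446025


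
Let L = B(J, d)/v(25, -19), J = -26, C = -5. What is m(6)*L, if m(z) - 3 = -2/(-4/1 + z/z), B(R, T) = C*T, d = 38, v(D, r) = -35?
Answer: 418/21 ≈ 19.905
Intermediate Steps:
B(R, T) = -5*T
m(z) = 11/3 (m(z) = 3 - 2/(-4/1 + z/z) = 3 - 2/(-4*1 + 1) = 3 - 2/(-4 + 1) = 3 - 2/(-3) = 3 - 2*(-⅓) = 3 + ⅔ = 11/3)
L = 38/7 (L = -5*38/(-35) = -190*(-1/35) = 38/7 ≈ 5.4286)
m(6)*L = (11/3)*(38/7) = 418/21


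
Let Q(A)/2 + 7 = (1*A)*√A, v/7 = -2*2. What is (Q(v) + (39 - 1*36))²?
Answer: -87687 + 2464*I*√7 ≈ -87687.0 + 6519.1*I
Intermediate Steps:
v = -28 (v = 7*(-2*2) = 7*(-4) = -28)
Q(A) = -14 + 2*A^(3/2) (Q(A) = -14 + 2*((1*A)*√A) = -14 + 2*(A*√A) = -14 + 2*A^(3/2))
(Q(v) + (39 - 1*36))² = ((-14 + 2*(-28)^(3/2)) + (39 - 1*36))² = ((-14 + 2*(-56*I*√7)) + (39 - 36))² = ((-14 - 112*I*√7) + 3)² = (-11 - 112*I*√7)²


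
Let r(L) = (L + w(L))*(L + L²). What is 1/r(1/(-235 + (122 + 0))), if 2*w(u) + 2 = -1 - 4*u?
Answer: 1442897/18872 ≈ 76.457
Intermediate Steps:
w(u) = -3/2 - 2*u (w(u) = -1 + (-1 - 4*u)/2 = -1 + (-½ - 2*u) = -3/2 - 2*u)
r(L) = (-3/2 - L)*(L + L²) (r(L) = (L + (-3/2 - 2*L))*(L + L²) = (-3/2 - L)*(L + L²))
1/r(1/(-235 + (122 + 0))) = 1/((-3 - 5/(-235 + (122 + 0)) - 2/(-235 + (122 + 0))²)/(2*(-235 + (122 + 0)))) = 1/((-3 - 5/(-235 + 122) - 2/(-235 + 122)²)/(2*(-235 + 122))) = 1/((½)*(-3 - 5/(-113) - 2*(1/(-113))²)/(-113)) = 1/((½)*(-1/113)*(-3 - 5*(-1/113) - 2*(-1/113)²)) = 1/((½)*(-1/113)*(-3 + 5/113 - 2*1/12769)) = 1/((½)*(-1/113)*(-3 + 5/113 - 2/12769)) = 1/((½)*(-1/113)*(-37744/12769)) = 1/(18872/1442897) = 1442897/18872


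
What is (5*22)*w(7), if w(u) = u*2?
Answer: 1540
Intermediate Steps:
w(u) = 2*u
(5*22)*w(7) = (5*22)*(2*7) = 110*14 = 1540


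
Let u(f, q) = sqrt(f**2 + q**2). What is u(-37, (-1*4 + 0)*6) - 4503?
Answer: -4503 + sqrt(1945) ≈ -4458.9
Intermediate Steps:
u(-37, (-1*4 + 0)*6) - 4503 = sqrt((-37)**2 + ((-1*4 + 0)*6)**2) - 4503 = sqrt(1369 + ((-4 + 0)*6)**2) - 4503 = sqrt(1369 + (-4*6)**2) - 4503 = sqrt(1369 + (-24)**2) - 4503 = sqrt(1369 + 576) - 4503 = sqrt(1945) - 4503 = -4503 + sqrt(1945)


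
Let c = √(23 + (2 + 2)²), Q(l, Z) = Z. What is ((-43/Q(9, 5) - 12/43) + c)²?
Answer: 5447056/46225 - 3818*√39/215 ≈ 6.9383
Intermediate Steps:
c = √39 (c = √(23 + 4²) = √(23 + 16) = √39 ≈ 6.2450)
((-43/Q(9, 5) - 12/43) + c)² = ((-43/5 - 12/43) + √39)² = (-1909/215 + √39)²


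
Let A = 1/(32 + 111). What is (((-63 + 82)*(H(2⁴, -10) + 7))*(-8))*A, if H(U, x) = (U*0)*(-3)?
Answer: -1064/143 ≈ -7.4406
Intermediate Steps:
A = 1/143 ≈ 0.0069930
H(U, x) = 0 (H(U, x) = 0*(-3) = 0)
(((-63 + 82)*(H(2⁴, -10) + 7))*(-8))*A = (((-63 + 82)*(0 + 7))*(-8))*(1/143) = ((19*7)*(-8))*(1/143) = (133*(-8))*(1/143) = -1064*1/143 = -1064/143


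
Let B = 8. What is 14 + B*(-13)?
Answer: -90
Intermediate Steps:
14 + B*(-13) = 14 + 8*(-13) = 14 - 104 = -90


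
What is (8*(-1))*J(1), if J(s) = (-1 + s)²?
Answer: 0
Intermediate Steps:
(8*(-1))*J(1) = (8*(-1))*(-1 + 1)² = -8*0² = -8*0 = 0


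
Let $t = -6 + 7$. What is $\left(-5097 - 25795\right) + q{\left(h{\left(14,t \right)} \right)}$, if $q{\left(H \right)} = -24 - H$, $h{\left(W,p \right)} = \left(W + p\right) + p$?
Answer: $-30932$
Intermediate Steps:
$t = 1$
$h{\left(W,p \right)} = W + 2 p$
$\left(-5097 - 25795\right) + q{\left(h{\left(14,t \right)} \right)} = \left(-5097 - 25795\right) - \left(38 + 2\right) = -30892 - 40 = -30932$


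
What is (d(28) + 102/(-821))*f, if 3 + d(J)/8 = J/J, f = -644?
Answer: 8525272/821 ≈ 10384.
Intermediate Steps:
d(J) = -16 (d(J) = -24 + 8*(J/J) = -24 + 8*1 = -24 + 8 = -16)
(d(28) + 102/(-821))*f = (-16 + 102/(-821))*(-644) = (-16 + 102*(-1/821))*(-644) = (-16 - 102/821)*(-644) = -13238/821*(-644) = 8525272/821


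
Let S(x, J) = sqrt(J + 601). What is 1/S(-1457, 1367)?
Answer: sqrt(123)/492 ≈ 0.022542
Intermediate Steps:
S(x, J) = sqrt(601 + J)
1/S(-1457, 1367) = 1/(sqrt(601 + 1367)) = 1/(sqrt(1968)) = 1/(4*sqrt(123)) = sqrt(123)/492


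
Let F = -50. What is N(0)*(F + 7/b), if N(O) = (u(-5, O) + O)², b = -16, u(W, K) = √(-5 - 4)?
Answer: 7263/16 ≈ 453.94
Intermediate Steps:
u(W, K) = 3*I (u(W, K) = √(-9) = 3*I)
N(O) = (O + 3*I)² (N(O) = (3*I + O)² = (O + 3*I)²)
N(0)*(F + 7/b) = (0 + 3*I)²*(-50 + 7/(-16)) = (3*I)²*(-50 + 7*(-1/16)) = -9*(-50 - 7/16) = -9*(-807/16) = 7263/16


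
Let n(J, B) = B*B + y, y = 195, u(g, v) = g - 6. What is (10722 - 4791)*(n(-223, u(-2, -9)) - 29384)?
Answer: -172740375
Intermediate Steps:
u(g, v) = -6 + g
n(J, B) = 195 + B² (n(J, B) = B*B + 195 = B² + 195 = 195 + B²)
(10722 - 4791)*(n(-223, u(-2, -9)) - 29384) = (10722 - 4791)*((195 + (-6 - 2)²) - 29384) = 5931*((195 + (-8)²) - 29384) = 5931*((195 + 64) - 29384) = 5931*(259 - 29384) = 5931*(-29125) = -172740375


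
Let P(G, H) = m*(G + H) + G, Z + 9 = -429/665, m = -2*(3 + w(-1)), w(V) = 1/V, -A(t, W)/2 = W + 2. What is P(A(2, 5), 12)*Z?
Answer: 38484/665 ≈ 57.871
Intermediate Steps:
A(t, W) = -4 - 2*W (A(t, W) = -2*(W + 2) = -2*(2 + W) = -4 - 2*W)
m = -4 (m = -2*(3 + 1/(-1)) = -2*(3 - 1) = -2*2 = -4)
Z = -6414/665 (Z = -9 - 429/665 = -6414/665 ≈ -9.6451)
P(G, H) = -4*H - 3*G (P(G, H) = -4*(G + H) + G = (-4*G - 4*H) + G = -4*H - 3*G)
P(A(2, 5), 12)*Z = (-4*12 - 3*(-4 - 2*5))*(-6414/665) = (-48 - 3*(-4 - 10))*(-6414/665) = (-48 - 3*(-14))*(-6414/665) = (-48 + 42)*(-6414/665) = -6*(-6414/665) = 38484/665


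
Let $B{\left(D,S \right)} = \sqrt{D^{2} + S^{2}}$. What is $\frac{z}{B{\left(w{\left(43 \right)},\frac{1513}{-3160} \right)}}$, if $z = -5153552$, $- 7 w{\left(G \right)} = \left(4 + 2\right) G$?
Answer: $- \frac{113996570240 \sqrt{664793647681}}{664793647681} \approx -1.3981 \cdot 10^{5}$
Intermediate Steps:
$w{\left(G \right)} = - \frac{6 G}{7}$ ($w{\left(G \right)} = - \frac{\left(4 + 2\right) G}{7} = - \frac{6 G}{7}$)
$\frac{z}{B{\left(w{\left(43 \right)},\frac{1513}{-3160} \right)}} = - \frac{5153552}{\sqrt{\left(\left(- \frac{6}{7}\right) 43\right)^{2} + \left(\frac{1513}{-3160}\right)^{2}}} = - \frac{5153552}{\sqrt{\left(- \frac{258}{7}\right)^{2} + \left(1513 \left(- \frac{1}{3160}\right)\right)^{2}}} = - \frac{5153552}{\sqrt{\frac{66564}{49} + \left(- \frac{1513}{3160}\right)^{2}}} = - \frac{5153552}{\sqrt{\frac{66564}{49} + \frac{2289169}{9985600}}} = - \frac{5153552}{\sqrt{\frac{664793647681}{489294400}}} = - \frac{5153552}{\frac{1}{22120} \sqrt{664793647681}} = - 5153552 \frac{22120 \sqrt{664793647681}}{664793647681} = - \frac{113996570240 \sqrt{664793647681}}{664793647681}$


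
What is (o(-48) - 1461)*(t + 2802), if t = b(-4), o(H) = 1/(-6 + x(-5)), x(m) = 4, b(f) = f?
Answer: -4089277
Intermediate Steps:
o(H) = -1/2 (o(H) = 1/(-6 + 4) = 1/(-2) = -1/2)
t = -4
(o(-48) - 1461)*(t + 2802) = (-1/2 - 1461)*(-4 + 2802) = -2923/2*2798 = -4089277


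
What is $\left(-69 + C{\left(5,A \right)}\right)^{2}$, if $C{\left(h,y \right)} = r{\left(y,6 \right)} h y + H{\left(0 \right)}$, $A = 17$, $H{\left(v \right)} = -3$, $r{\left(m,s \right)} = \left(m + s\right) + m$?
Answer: $11075584$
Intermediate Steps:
$r{\left(m,s \right)} = s + 2 m$
$C{\left(h,y \right)} = -3 + h y \left(6 + 2 y\right)$ ($C{\left(h,y \right)} = \left(6 + 2 y\right) h y - 3 = h \left(6 + 2 y\right) y - 3 = h y \left(6 + 2 y\right) - 3 = -3 + h y \left(6 + 2 y\right)$)
$\left(-69 + C{\left(5,A \right)}\right)^{2} = \left(-69 - \left(3 - 170 \left(3 + 17\right)\right)\right)^{2} = \left(-69 - \left(3 - 170 \cdot 20\right)\right)^{2} = \left(-69 + \left(-3 + 3400\right)\right)^{2} = \left(-69 + 3397\right)^{2} = 3328^{2} = 11075584$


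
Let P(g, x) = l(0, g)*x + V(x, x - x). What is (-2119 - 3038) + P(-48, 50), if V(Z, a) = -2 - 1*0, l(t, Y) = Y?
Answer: -7559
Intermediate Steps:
V(Z, a) = -2 (V(Z, a) = -2 + 0 = -2)
P(g, x) = -2 + g*x (P(g, x) = g*x - 2 = -2 + g*x)
(-2119 - 3038) + P(-48, 50) = (-2119 - 3038) + (-2 - 48*50) = -5157 + (-2 - 2400) = -5157 - 2402 = -7559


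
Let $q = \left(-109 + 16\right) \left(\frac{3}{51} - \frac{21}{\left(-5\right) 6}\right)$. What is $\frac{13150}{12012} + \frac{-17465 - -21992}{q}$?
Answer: $- \frac{504808585}{8005998} \approx -63.054$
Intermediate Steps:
$q = - \frac{11997}{170}$ ($q = - 93 \left(3 \cdot \frac{1}{51} - \frac{21}{-30}\right) = - 93 \left(\frac{1}{17} - - \frac{7}{10}\right) = - 93 \left(\frac{1}{17} + \frac{7}{10}\right) = \left(-93\right) \frac{129}{170} = - \frac{11997}{170} \approx -70.571$)
$\frac{13150}{12012} + \frac{-17465 - -21992}{q} = \frac{13150}{12012} + \frac{-17465 - -21992}{- \frac{11997}{170}} = 13150 \cdot \frac{1}{12012} + \left(-17465 + 21992\right) \left(- \frac{170}{11997}\right) = \frac{6575}{6006} + 4527 \left(- \frac{170}{11997}\right) = \frac{6575}{6006} - \frac{85510}{1333} = - \frac{504808585}{8005998}$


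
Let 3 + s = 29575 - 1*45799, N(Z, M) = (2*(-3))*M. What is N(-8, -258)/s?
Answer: -172/1803 ≈ -0.095397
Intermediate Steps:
N(Z, M) = -6*M
s = -16227 (s = -3 + (29575 - 1*45799) = -3 + (29575 - 45799) = -3 - 16224 = -16227)
N(-8, -258)/s = -6*(-258)/(-16227) = 1548*(-1/16227) = -172/1803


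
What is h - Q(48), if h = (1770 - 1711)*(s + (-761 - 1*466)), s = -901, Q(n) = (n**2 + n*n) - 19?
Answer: -130141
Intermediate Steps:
Q(n) = -19 + 2*n**2 (Q(n) = (n**2 + n**2) - 19 = 2*n**2 - 19 = -19 + 2*n**2)
h = -125552 (h = (1770 - 1711)*(-901 + (-761 - 1*466)) = 59*(-901 + (-761 - 466)) = 59*(-901 - 1227) = 59*(-2128) = -125552)
h - Q(48) = -125552 - (-19 + 2*48**2) = -125552 - (-19 + 2*2304) = -125552 - (-19 + 4608) = -125552 - 1*4589 = -125552 - 4589 = -130141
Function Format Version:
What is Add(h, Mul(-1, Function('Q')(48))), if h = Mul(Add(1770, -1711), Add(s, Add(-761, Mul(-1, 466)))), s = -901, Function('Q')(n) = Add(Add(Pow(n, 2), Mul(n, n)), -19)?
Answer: -130141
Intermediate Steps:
Function('Q')(n) = Add(-19, Mul(2, Pow(n, 2))) (Function('Q')(n) = Add(Add(Pow(n, 2), Pow(n, 2)), -19) = Add(Mul(2, Pow(n, 2)), -19) = Add(-19, Mul(2, Pow(n, 2))))
h = -125552 (h = Mul(Add(1770, -1711), Add(-901, Add(-761, Mul(-1, 466)))) = Mul(59, Add(-901, Add(-761, -466))) = Mul(59, Add(-901, -1227)) = Mul(59, -2128) = -125552)
Add(h, Mul(-1, Function('Q')(48))) = Add(-125552, Mul(-1, Add(-19, Mul(2, Pow(48, 2))))) = Add(-125552, Mul(-1, Add(-19, Mul(2, 2304)))) = Add(-125552, Mul(-1, Add(-19, 4608))) = Add(-125552, Mul(-1, 4589)) = Add(-125552, -4589) = -130141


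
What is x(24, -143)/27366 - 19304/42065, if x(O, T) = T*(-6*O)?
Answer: 56321536/191858465 ≈ 0.29356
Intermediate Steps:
x(O, T) = -6*O*T
x(24, -143)/27366 - 19304/42065 = -6*24*(-143)/27366 - 19304/42065 = 20592*(1/27366) - 19304*1/42065 = 3432/4561 - 19304/42065 = 56321536/191858465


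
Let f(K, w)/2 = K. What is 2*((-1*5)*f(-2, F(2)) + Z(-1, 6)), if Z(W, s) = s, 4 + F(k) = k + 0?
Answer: 52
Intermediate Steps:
F(k) = -4 + k (F(k) = -4 + (k + 0) = -4 + k)
f(K, w) = 2*K
2*((-1*5)*f(-2, F(2)) + Z(-1, 6)) = 2*((-1*5)*(2*(-2)) + 6) = 2*(-5*(-4) + 6) = 2*(20 + 6) = 2*26 = 52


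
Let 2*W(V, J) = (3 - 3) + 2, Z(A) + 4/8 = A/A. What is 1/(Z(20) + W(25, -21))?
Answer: ⅔ ≈ 0.66667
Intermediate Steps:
Z(A) = ½ (Z(A) = -½ + A/A = -½ + 1 = ½)
W(V, J) = 1 (W(V, J) = ((3 - 3) + 2)/2 = (0 + 2)/2 = (½)*2 = 1)
1/(Z(20) + W(25, -21)) = 1/(½ + 1) = 1/(3/2) = ⅔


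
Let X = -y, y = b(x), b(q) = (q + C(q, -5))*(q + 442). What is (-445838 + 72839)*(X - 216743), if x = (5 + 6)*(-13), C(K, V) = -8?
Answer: 64004390406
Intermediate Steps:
x = -143 (x = 11*(-13) = -143)
b(q) = (-8 + q)*(442 + q) (b(q) = (q - 8)*(q + 442) = (-8 + q)*(442 + q))
y = -45149 (y = -3536 + (-143)² + 434*(-143) = -3536 + 20449 - 62062 = -45149)
X = 45149 (X = -1*(-45149) = 45149)
(-445838 + 72839)*(X - 216743) = (-445838 + 72839)*(45149 - 216743) = -372999*(-171594) = 64004390406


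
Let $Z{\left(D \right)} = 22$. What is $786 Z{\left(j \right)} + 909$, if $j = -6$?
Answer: $18201$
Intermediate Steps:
$786 Z{\left(j \right)} + 909 = 786 \cdot 22 + 909 = 17292 + 909 = 18201$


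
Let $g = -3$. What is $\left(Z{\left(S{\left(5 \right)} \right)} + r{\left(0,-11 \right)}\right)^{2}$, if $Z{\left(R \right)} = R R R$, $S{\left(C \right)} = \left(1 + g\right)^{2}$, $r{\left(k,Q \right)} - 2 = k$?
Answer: $4356$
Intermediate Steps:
$r{\left(k,Q \right)} = 2 + k$
$S{\left(C \right)} = 4$ ($S{\left(C \right)} = \left(1 - 3\right)^{2} = \left(-2\right)^{2} = 4$)
$Z{\left(R \right)} = R^{3}$ ($Z{\left(R \right)} = R^{2} R = R^{3}$)
$\left(Z{\left(S{\left(5 \right)} \right)} + r{\left(0,-11 \right)}\right)^{2} = \left(4^{3} + \left(2 + 0\right)\right)^{2} = \left(64 + 2\right)^{2} = 66^{2} = 4356$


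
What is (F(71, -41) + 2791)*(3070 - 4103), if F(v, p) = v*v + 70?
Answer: -8162766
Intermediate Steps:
F(v, p) = 70 + v² (F(v, p) = v² + 70 = 70 + v²)
(F(71, -41) + 2791)*(3070 - 4103) = ((70 + 71²) + 2791)*(3070 - 4103) = ((70 + 5041) + 2791)*(-1033) = (5111 + 2791)*(-1033) = 7902*(-1033) = -8162766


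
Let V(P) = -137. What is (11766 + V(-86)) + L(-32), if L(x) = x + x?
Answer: 11565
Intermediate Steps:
L(x) = 2*x
(11766 + V(-86)) + L(-32) = (11766 - 137) + 2*(-32) = 11629 - 64 = 11565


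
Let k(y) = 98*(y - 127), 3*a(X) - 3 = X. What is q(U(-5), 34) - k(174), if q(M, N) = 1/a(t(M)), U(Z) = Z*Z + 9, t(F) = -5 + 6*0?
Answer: -9215/2 ≈ -4607.5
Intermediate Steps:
t(F) = -5 (t(F) = -5 + 0 = -5)
a(X) = 1 + X/3
U(Z) = 9 + Z² (U(Z) = Z² + 9 = 9 + Z²)
q(M, N) = -3/2 (q(M, N) = 1/(1 + (⅓)*(-5)) = 1/(1 - 5/3) = 1/(-⅔) = -3/2)
k(y) = -12446 + 98*y (k(y) = 98*(-127 + y) = -12446 + 98*y)
q(U(-5), 34) - k(174) = -3/2 - (-12446 + 98*174) = -3/2 - (-12446 + 17052) = -3/2 - 1*4606 = -3/2 - 4606 = -9215/2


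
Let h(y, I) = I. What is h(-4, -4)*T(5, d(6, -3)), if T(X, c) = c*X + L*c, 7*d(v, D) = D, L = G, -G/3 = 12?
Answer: -372/7 ≈ -53.143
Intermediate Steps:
G = -36 (G = -3*12 = -36)
L = -36
d(v, D) = D/7
T(X, c) = -36*c + X*c (T(X, c) = c*X - 36*c = X*c - 36*c = -36*c + X*c)
h(-4, -4)*T(5, d(6, -3)) = -4*(⅐)*(-3)*(-36 + 5) = -(-12)*(-31)/7 = -4*93/7 = -372/7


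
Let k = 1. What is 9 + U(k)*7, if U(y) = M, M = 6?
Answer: 51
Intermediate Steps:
U(y) = 6
9 + U(k)*7 = 9 + 6*7 = 9 + 42 = 51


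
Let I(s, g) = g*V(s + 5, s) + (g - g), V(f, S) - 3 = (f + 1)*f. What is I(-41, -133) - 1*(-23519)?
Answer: -144460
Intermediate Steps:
V(f, S) = 3 + f*(1 + f) (V(f, S) = 3 + (f + 1)*f = 3 + (1 + f)*f = 3 + f*(1 + f))
I(s, g) = g*(8 + s + (5 + s)²) (I(s, g) = g*(3 + (s + 5) + (s + 5)²) + (g - g) = g*(3 + (5 + s) + (5 + s)²) + 0 = g*(8 + s + (5 + s)²) + 0 = g*(8 + s + (5 + s)²))
I(-41, -133) - 1*(-23519) = -133*(8 - 41 + (5 - 41)²) - 1*(-23519) = -133*(8 - 41 + (-36)²) + 23519 = -133*(8 - 41 + 1296) + 23519 = -133*1263 + 23519 = -167979 + 23519 = -144460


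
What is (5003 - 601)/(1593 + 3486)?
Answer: 4402/5079 ≈ 0.86671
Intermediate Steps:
(5003 - 601)/(1593 + 3486) = 4402/5079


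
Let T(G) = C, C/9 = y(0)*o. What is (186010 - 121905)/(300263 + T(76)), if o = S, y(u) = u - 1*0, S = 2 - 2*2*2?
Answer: 64105/300263 ≈ 0.21350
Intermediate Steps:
S = -6 (S = 2 - 4*2 = 2 - 8 = -6)
y(u) = u (y(u) = u + 0 = u)
o = -6
C = 0 (C = 9*(0*(-6)) = 9*0 = 0)
T(G) = 0
(186010 - 121905)/(300263 + T(76)) = (186010 - 121905)/(300263 + 0) = 64105/300263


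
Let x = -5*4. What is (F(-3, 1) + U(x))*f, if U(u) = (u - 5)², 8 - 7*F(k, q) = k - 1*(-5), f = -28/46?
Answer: -8762/23 ≈ -380.96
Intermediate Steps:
f = -14/23 (f = -28*1/46 = -14/23 ≈ -0.60870)
F(k, q) = 3/7 - k/7 (F(k, q) = 8/7 - (k - 1*(-5))/7 = 8/7 - (k + 5)/7 = 8/7 - (5 + k)/7 = 8/7 + (-5/7 - k/7) = 3/7 - k/7)
x = -20
U(u) = (-5 + u)²
(F(-3, 1) + U(x))*f = ((3/7 - ⅐*(-3)) + (-5 - 20)²)*(-14/23) = ((3/7 + 3/7) + (-25)²)*(-14/23) = (6/7 + 625)*(-14/23) = (4381/7)*(-14/23) = -8762/23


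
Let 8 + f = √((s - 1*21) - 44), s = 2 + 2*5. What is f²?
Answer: (8 - I*√53)² ≈ 11.0 - 116.48*I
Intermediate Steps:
s = 12 (s = 2 + 10 = 12)
f = -8 + I*√53 (f = -8 + √((12 - 1*21) - 44) = -8 + √((12 - 21) - 44) = -8 + √(-9 - 44) = -8 + √(-53) = -8 + I*√53 ≈ -8.0 + 7.2801*I)
f² = (-8 + I*√53)²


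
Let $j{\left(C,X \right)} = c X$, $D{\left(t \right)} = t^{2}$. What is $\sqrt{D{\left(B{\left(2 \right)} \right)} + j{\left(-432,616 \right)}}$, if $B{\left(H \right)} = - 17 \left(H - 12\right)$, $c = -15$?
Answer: $2 \sqrt{4915} \approx 140.21$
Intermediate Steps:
$B{\left(H \right)} = 204 - 17 H$ ($B{\left(H \right)} = - 17 \left(-12 + H\right) = 204 - 17 H$)
$j{\left(C,X \right)} = - 15 X$
$\sqrt{D{\left(B{\left(2 \right)} \right)} + j{\left(-432,616 \right)}} = \sqrt{\left(204 - 34\right)^{2} - 9240} = \sqrt{170^{2} - 9240} = \sqrt{28900 - 9240} = \sqrt{19660} = 2 \sqrt{4915}$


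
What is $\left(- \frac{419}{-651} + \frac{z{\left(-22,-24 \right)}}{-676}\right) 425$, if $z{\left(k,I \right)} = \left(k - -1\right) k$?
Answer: $- \frac{3722575}{220038} \approx -16.918$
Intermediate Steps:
$z{\left(k,I \right)} = k \left(1 + k\right)$ ($z{\left(k,I \right)} = \left(k + 1\right) k = \left(1 + k\right) k = k \left(1 + k\right)$)
$\left(- \frac{419}{-651} + \frac{z{\left(-22,-24 \right)}}{-676}\right) 425 = \left(- \frac{419}{-651} + \frac{\left(-22\right) \left(1 - 22\right)}{-676}\right) 425 = \left(\left(-419\right) \left(- \frac{1}{651}\right) + \left(-22\right) \left(-21\right) \left(- \frac{1}{676}\right)\right) 425 = \left(\frac{419}{651} + 462 \left(- \frac{1}{676}\right)\right) 425 = \left(\frac{419}{651} - \frac{231}{338}\right) 425 = \left(- \frac{8759}{220038}\right) 425 = - \frac{3722575}{220038}$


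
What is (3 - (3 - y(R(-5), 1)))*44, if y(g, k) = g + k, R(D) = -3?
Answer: -88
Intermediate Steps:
(3 - (3 - y(R(-5), 1)))*44 = (3 - (3 - (-3 + 1)))*44 = (3 - (3 - 1*(-2)))*44 = (3 - (3 + 2))*44 = (3 - 1*5)*44 = (3 - 5)*44 = -2*44 = -88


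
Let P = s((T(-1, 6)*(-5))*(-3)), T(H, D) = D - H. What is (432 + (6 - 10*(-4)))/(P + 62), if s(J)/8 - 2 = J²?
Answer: 239/44139 ≈ 0.0054147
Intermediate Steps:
s(J) = 16 + 8*J²
P = 88216 (P = 16 + 8*(((6 - 1*(-1))*(-5))*(-3))² = 16 + 8*(((6 + 1)*(-5))*(-3))² = 16 + 8*((7*(-5))*(-3))² = 16 + 8*(-35*(-3))² = 16 + 8*105² = 16 + 8*11025 = 16 + 88200 = 88216)
(432 + (6 - 10*(-4)))/(P + 62) = (432 + (6 - 10*(-4)))/(88216 + 62) = (432 + (6 + 40))/88278 = (432 + 46)*(1/88278) = 478*(1/88278) = 239/44139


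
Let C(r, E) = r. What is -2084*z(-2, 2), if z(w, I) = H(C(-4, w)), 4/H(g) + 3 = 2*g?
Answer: 8336/11 ≈ 757.82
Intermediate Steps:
H(g) = 4/(-3 + 2*g)
z(w, I) = -4/11 (z(w, I) = 4/(-3 + 2*(-4)) = 4/(-3 - 8) = 4/(-11) = 4*(-1/11) = -4/11)
-2084*z(-2, 2) = -2084*(-4/11) = 8336/11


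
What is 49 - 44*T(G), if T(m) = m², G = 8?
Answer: -2767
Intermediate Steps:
49 - 44*T(G) = 49 - 44*8² = 49 - 44*64 = 49 - 2816 = -2767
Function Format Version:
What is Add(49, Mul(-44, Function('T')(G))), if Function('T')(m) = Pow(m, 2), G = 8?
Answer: -2767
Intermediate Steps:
Add(49, Mul(-44, Function('T')(G))) = Add(49, Mul(-44, Pow(8, 2))) = Add(49, Mul(-44, 64)) = Add(49, -2816) = -2767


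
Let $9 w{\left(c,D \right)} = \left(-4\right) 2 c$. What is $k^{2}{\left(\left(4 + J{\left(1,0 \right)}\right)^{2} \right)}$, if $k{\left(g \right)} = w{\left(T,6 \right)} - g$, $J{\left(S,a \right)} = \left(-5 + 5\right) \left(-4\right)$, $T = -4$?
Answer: $\frac{12544}{81} \approx 154.86$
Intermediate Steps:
$J{\left(S,a \right)} = 0$ ($J{\left(S,a \right)} = 0 \left(-4\right) = 0$)
$w{\left(c,D \right)} = - \frac{8 c}{9}$ ($w{\left(c,D \right)} = \frac{\left(-4\right) 2 c}{9} = \frac{\left(-8\right) c}{9} = - \frac{8 c}{9}$)
$k{\left(g \right)} = \frac{32}{9} - g$ ($k{\left(g \right)} = \left(- \frac{8}{9}\right) \left(-4\right) - g = \frac{32}{9} - g$)
$k^{2}{\left(\left(4 + J{\left(1,0 \right)}\right)^{2} \right)} = \left(\frac{32}{9} - \left(4 + 0\right)^{2}\right)^{2} = \left(\frac{32}{9} - 4^{2}\right)^{2} = \left(\frac{32}{9} - 16\right)^{2} = \left(- \frac{112}{9}\right)^{2} = \frac{12544}{81}$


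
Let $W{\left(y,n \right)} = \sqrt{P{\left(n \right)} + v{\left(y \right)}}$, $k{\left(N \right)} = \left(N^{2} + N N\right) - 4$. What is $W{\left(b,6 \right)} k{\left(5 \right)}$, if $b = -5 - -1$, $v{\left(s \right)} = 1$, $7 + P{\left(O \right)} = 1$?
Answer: $46 i \sqrt{5} \approx 102.86 i$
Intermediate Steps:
$P{\left(O \right)} = -6$ ($P{\left(O \right)} = -7 + 1 = -6$)
$b = -4$ ($b = -5 + 1 = -4$)
$k{\left(N \right)} = -4 + 2 N^{2}$ ($k{\left(N \right)} = \left(N^{2} + N^{2}\right) - 4 = 2 N^{2} - 4 = -4 + 2 N^{2}$)
$W{\left(y,n \right)} = i \sqrt{5}$ ($W{\left(y,n \right)} = \sqrt{-6 + 1} = \sqrt{-5} = i \sqrt{5}$)
$W{\left(b,6 \right)} k{\left(5 \right)} = i \sqrt{5} \left(-4 + 2 \cdot 5^{2}\right) = i \sqrt{5} \left(-4 + 2 \cdot 25\right) = i \sqrt{5} \left(-4 + 50\right) = i \sqrt{5} \cdot 46 = 46 i \sqrt{5}$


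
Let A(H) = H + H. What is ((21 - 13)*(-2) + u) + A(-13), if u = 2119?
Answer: 2077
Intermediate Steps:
A(H) = 2*H
((21 - 13)*(-2) + u) + A(-13) = ((21 - 13)*(-2) + 2119) + 2*(-13) = (8*(-2) + 2119) - 26 = (-16 + 2119) - 26 = 2103 - 26 = 2077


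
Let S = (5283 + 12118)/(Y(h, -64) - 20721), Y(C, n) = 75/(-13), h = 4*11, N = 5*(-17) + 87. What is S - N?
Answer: -765109/269448 ≈ -2.8395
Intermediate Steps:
N = 2 (N = -85 + 87 = 2)
h = 44
Y(C, n) = -75/13 (Y(C, n) = 75*(-1/13) = -75/13)
S = -226213/269448 (S = (5283 + 12118)/(-75/13 - 20721) = 17401/(-269448/13) = 17401*(-13/269448) = -226213/269448 ≈ -0.83954)
S - N = -226213/269448 - 1*2 = -226213/269448 - 2 = -765109/269448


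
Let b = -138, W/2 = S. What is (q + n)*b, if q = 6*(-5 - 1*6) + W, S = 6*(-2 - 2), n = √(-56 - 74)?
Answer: 15732 - 138*I*√130 ≈ 15732.0 - 1573.4*I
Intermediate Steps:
n = I*√130 (n = √(-130) = I*√130 ≈ 11.402*I)
S = -24 (S = 6*(-4) = -24)
W = -48 (W = 2*(-24) = -48)
q = -114 (q = 6*(-5 - 1*6) - 48 = 6*(-5 - 6) - 48 = 6*(-11) - 48 = -66 - 48 = -114)
(q + n)*b = (-114 + I*√130)*(-138) = 15732 - 138*I*√130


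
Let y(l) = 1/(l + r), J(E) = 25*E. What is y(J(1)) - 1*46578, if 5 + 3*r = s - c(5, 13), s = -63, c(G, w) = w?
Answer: -93157/2 ≈ -46579.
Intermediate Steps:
r = -27 (r = -5/3 + (-63 - 1*13)/3 = -5/3 + (-63 - 13)/3 = -5/3 + (⅓)*(-76) = -5/3 - 76/3 = -27)
y(l) = 1/(-27 + l) (y(l) = 1/(l - 27) = 1/(-27 + l))
y(J(1)) - 1*46578 = 1/(-27 + 25*1) - 1*46578 = 1/(-27 + 25) - 46578 = 1/(-2) - 46578 = -½ - 46578 = -93157/2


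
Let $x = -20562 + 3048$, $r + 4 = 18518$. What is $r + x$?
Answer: $1000$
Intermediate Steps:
$r = 18514$ ($r = -4 + 18518 = 18514$)
$x = -17514$
$r + x = 18514 - 17514 = 1000$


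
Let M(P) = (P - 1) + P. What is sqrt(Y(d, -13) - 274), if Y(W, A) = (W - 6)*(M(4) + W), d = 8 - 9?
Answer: 2*I*sqrt(79) ≈ 17.776*I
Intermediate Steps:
d = -1
M(P) = -1 + 2*P (M(P) = (-1 + P) + P = -1 + 2*P)
Y(W, A) = (-6 + W)*(7 + W) (Y(W, A) = (W - 6)*((-1 + 2*4) + W) = (-6 + W)*((-1 + 8) + W) = (-6 + W)*(7 + W))
sqrt(Y(d, -13) - 274) = sqrt((-42 - 1 + (-1)**2) - 274) = sqrt((-42 - 1 + 1) - 274) = sqrt(-42 - 274) = sqrt(-316) = 2*I*sqrt(79)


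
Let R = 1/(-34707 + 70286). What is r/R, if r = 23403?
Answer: 832655337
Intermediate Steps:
R = 1/35579 ≈ 2.8106e-5
r/R = 23403/(1/35579) = 23403*35579 = 832655337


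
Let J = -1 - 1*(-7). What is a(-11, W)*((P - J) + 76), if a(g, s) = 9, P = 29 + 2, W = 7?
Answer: 909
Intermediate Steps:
P = 31
J = 6 (J = -1 + 7 = 6)
a(-11, W)*((P - J) + 76) = 9*((31 - 1*6) + 76) = 9*((31 - 6) + 76) = 9*(25 + 76) = 9*101 = 909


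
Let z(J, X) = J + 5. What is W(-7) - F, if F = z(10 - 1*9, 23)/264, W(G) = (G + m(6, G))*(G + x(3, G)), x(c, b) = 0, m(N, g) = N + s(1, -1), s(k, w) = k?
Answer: -1/44 ≈ -0.022727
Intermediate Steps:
m(N, g) = 1 + N (m(N, g) = N + 1 = 1 + N)
W(G) = G*(7 + G) (W(G) = (G + (1 + 6))*(G + 0) = (G + 7)*G = (7 + G)*G = G*(7 + G))
z(J, X) = 5 + J
F = 1/44 (F = (5 + (10 - 1*9))/264 = (5 + (10 - 9))*(1/264) = (5 + 1)*(1/264) = 6*(1/264) = 1/44 ≈ 0.022727)
W(-7) - F = -7*(7 - 7) - 1*1/44 = -7*0 - 1/44 = 0 - 1/44 = -1/44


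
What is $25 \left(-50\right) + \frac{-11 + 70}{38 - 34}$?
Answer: $- \frac{4941}{4} \approx -1235.3$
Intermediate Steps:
$25 \left(-50\right) + \frac{-11 + 70}{38 - 34} = -1250 + \frac{59}{4} = - \frac{4941}{4}$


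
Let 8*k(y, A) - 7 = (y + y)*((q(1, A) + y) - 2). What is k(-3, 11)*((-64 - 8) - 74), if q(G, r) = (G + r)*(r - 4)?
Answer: 34091/4 ≈ 8522.8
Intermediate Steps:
q(G, r) = (-4 + r)*(G + r) (q(G, r) = (G + r)*(-4 + r) = (-4 + r)*(G + r))
k(y, A) = 7/8 + y*(-6 + y + A² - 3*A)/4 (k(y, A) = 7/8 + ((y + y)*(((A² - 4*1 - 4*A + 1*A) + y) - 2))/8 = 7/8 + ((2*y)*(((A² - 4 - 4*A + A) + y) - 2))/8 = 7/8 + ((2*y)*(((-4 + A² - 3*A) + y) - 2))/8 = 7/8 + ((2*y)*((-4 + y + A² - 3*A) - 2))/8 = 7/8 + ((2*y)*(-6 + y + A² - 3*A))/8 = 7/8 + (2*y*(-6 + y + A² - 3*A))/8 = 7/8 + y*(-6 + y + A² - 3*A)/4)
k(-3, 11)*((-64 - 8) - 74) = (7/8 - ½*(-3) + (¼)*(-3)² - ¼*(-3)*(4 - 1*11² + 3*11))*((-64 - 8) - 74) = (7/8 + 3/2 + (¼)*9 - ¼*(-3)*(4 - 1*121 + 33))*(-72 - 74) = (7/8 + 3/2 + 9/4 - ¼*(-3)*(4 - 121 + 33))*(-146) = (7/8 + 3/2 + 9/4 - ¼*(-3)*(-84))*(-146) = (7/8 + 3/2 + 9/4 - 63)*(-146) = -467/8*(-146) = 34091/4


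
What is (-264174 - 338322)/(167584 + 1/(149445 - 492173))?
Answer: -206492249088/57435729151 ≈ -3.5952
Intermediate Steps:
(-264174 - 338322)/(167584 + 1/(149445 - 492173)) = -602496/(167584 + 1/(-342728)) = -602496/(167584 - 1/342728) = -602496/57435729151/342728 = -602496*342728/57435729151 = -206492249088/57435729151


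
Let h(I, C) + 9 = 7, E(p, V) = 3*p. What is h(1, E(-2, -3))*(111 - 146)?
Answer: 70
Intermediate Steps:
h(I, C) = -2 (h(I, C) = -9 + 7 = -2)
h(1, E(-2, -3))*(111 - 146) = -2*(111 - 146) = -2*(-35) = 70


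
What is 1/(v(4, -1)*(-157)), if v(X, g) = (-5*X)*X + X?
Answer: 1/11932 ≈ 8.3808e-5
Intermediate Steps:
v(X, g) = X - 5*X² (v(X, g) = -5*X² + X = X - 5*X²)
1/(v(4, -1)*(-157)) = 1/((4*(1 - 5*4))*(-157)) = 1/((4*(1 - 20))*(-157)) = 1/((4*(-19))*(-157)) = 1/(-76*(-157)) = 1/11932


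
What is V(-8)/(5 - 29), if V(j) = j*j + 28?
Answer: -23/6 ≈ -3.8333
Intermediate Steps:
V(j) = 28 + j**2 (V(j) = j**2 + 28 = 28 + j**2)
V(-8)/(5 - 29) = (28 + (-8)**2)/(5 - 29) = (28 + 64)/(-24) = 92*(-1/24) = -23/6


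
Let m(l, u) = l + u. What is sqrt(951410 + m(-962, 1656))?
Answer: 2*sqrt(238026) ≈ 975.76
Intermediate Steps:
sqrt(951410 + m(-962, 1656)) = sqrt(951410 + (-962 + 1656)) = sqrt(951410 + 694) = sqrt(952104) = 2*sqrt(238026)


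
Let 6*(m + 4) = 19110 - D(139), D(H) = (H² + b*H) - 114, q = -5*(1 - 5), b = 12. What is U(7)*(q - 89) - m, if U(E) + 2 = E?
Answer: -281/6 ≈ -46.833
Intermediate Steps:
U(E) = -2 + E
q = 20 (q = -5*(-4) = 20)
D(H) = -114 + H² + 12*H (D(H) = (H² + 12*H) - 114 = -114 + H² + 12*H)
m = -1789/6 (m = -4 + (19110 - (-114 + 139² + 12*139))/6 = -4 + (19110 - (-114 + 19321 + 1668))/6 = -4 + (19110 - 1*20875)/6 = -4 + (19110 - 20875)/6 = -4 + (⅙)*(-1765) = -4 - 1765/6 = -1789/6 ≈ -298.17)
U(7)*(q - 89) - m = (-2 + 7)*(20 - 89) - 1*(-1789/6) = 5*(-69) + 1789/6 = -345 + 1789/6 = -281/6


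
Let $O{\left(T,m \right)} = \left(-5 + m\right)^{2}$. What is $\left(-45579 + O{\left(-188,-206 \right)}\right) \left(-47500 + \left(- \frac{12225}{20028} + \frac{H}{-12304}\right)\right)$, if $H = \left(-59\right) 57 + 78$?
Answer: $\frac{516006390966515}{10267688} \approx 5.0255 \cdot 10^{7}$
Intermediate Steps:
$H = -3285$ ($H = -3363 + 78 = -3285$)
$\left(-45579 + O{\left(-188,-206 \right)}\right) \left(-47500 + \left(- \frac{12225}{20028} + \frac{H}{-12304}\right)\right) = \left(-45579 + \left(-5 - 206\right)^{2}\right) \left(-47500 - \left(- \frac{3285}{12304} + \frac{4075}{6676}\right)\right) = \left(-45579 + \left(-211\right)^{2}\right) \left(-47500 - \frac{7052035}{20535376}\right) = \left(-45579 + 44521\right) \left(-47500 + \left(- \frac{4075}{6676} + \frac{3285}{12304}\right)\right) = - 1058 \left(-47500 - \frac{7052035}{20535376}\right) = \left(-1058\right) \left(- \frac{975437412035}{20535376}\right) = \frac{516006390966515}{10267688}$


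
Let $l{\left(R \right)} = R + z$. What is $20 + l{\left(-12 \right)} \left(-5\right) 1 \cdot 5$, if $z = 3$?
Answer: $245$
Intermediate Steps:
$l{\left(R \right)} = 3 + R$ ($l{\left(R \right)} = R + 3 = 3 + R$)
$20 + l{\left(-12 \right)} \left(-5\right) 1 \cdot 5 = 20 + \left(3 - 12\right) \left(-5\right) 1 \cdot 5 = 20 - 9 \left(\left(-5\right) 5\right) = 20 - -225 = 20 + 225 = 245$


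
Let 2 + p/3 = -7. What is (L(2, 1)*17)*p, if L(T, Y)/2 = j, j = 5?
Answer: -4590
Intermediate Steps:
L(T, Y) = 10 (L(T, Y) = 2*5 = 10)
p = -27 (p = -6 + 3*(-7) = -6 - 21 = -27)
(L(2, 1)*17)*p = (10*17)*(-27) = 170*(-27) = -4590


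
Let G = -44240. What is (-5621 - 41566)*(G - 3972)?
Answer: 2274979644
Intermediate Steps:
(-5621 - 41566)*(G - 3972) = (-5621 - 41566)*(-44240 - 3972) = -47187*(-48212) = 2274979644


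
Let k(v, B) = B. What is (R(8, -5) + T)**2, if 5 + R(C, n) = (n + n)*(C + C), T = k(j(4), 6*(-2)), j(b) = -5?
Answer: 31329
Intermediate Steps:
T = -12 (T = 6*(-2) = -12)
R(C, n) = -5 + 4*C*n (R(C, n) = -5 + (n + n)*(C + C) = -5 + (2*n)*(2*C) = -5 + 4*C*n)
(R(8, -5) + T)**2 = ((-5 + 4*8*(-5)) - 12)**2 = ((-5 - 160) - 12)**2 = (-165 - 12)**2 = (-177)**2 = 31329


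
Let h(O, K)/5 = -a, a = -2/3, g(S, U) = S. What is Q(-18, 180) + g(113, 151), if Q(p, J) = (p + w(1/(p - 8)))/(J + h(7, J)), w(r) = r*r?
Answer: 41976899/371800 ≈ 112.90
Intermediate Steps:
a = -2/3 (a = -2*1/3 = -2/3 ≈ -0.66667)
h(O, K) = 10/3 (h(O, K) = 5*(-1*(-2/3)) = 5*(2/3) = 10/3)
w(r) = r**2
Q(p, J) = (p + (-8 + p)**(-2))/(10/3 + J) (Q(p, J) = (p + (1/(p - 8))**2)/(J + 10/3) = (p + (1/(-8 + p))**2)/(10/3 + J) = (p + (-8 + p)**(-2))/(10/3 + J))
Q(-18, 180) + g(113, 151) = 3*(1 - 18*(-8 - 18)**2)/((-8 - 18)**2*(10 + 3*180)) + 113 = 3*(1 - 18*(-26)**2)/((-26)**2*(10 + 540)) + 113 = 3*(1/676)*(1 - 18*676)/550 + 113 = 3*(1/676)*(1/550)*(1 - 12168) + 113 = 3*(1/676)*(1/550)*(-12167) + 113 = -36501/371800 + 113 = 41976899/371800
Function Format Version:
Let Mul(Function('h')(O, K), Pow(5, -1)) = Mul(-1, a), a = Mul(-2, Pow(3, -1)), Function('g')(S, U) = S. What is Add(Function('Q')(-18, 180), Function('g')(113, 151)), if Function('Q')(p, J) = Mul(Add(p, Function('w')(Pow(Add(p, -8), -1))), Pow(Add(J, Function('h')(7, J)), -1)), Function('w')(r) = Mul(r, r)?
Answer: Rational(41976899, 371800) ≈ 112.90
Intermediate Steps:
a = Rational(-2, 3) (a = Mul(-2, Rational(1, 3)) = Rational(-2, 3) ≈ -0.66667)
Function('h')(O, K) = Rational(10, 3) (Function('h')(O, K) = Mul(5, Mul(-1, Rational(-2, 3))) = Mul(5, Rational(2, 3)) = Rational(10, 3))
Function('w')(r) = Pow(r, 2)
Function('Q')(p, J) = Mul(Pow(Add(Rational(10, 3), J), -1), Add(p, Pow(Add(-8, p), -2))) (Function('Q')(p, J) = Mul(Add(p, Pow(Pow(Add(p, -8), -1), 2)), Pow(Add(J, Rational(10, 3)), -1)) = Mul(Add(p, Pow(Pow(Add(-8, p), -1), 2)), Pow(Add(Rational(10, 3), J), -1)) = Mul(Add(p, Pow(Add(-8, p), -2)), Pow(Add(Rational(10, 3), J), -1)) = Mul(Pow(Add(Rational(10, 3), J), -1), Add(p, Pow(Add(-8, p), -2))))
Add(Function('Q')(-18, 180), Function('g')(113, 151)) = Add(Mul(3, Pow(Add(-8, -18), -2), Pow(Add(10, Mul(3, 180)), -1), Add(1, Mul(-18, Pow(Add(-8, -18), 2)))), 113) = Add(Mul(3, Pow(-26, -2), Pow(Add(10, 540), -1), Add(1, Mul(-18, Pow(-26, 2)))), 113) = Add(Mul(3, Rational(1, 676), Pow(550, -1), Add(1, Mul(-18, 676))), 113) = Add(Mul(3, Rational(1, 676), Rational(1, 550), Add(1, -12168)), 113) = Add(Mul(3, Rational(1, 676), Rational(1, 550), -12167), 113) = Add(Rational(-36501, 371800), 113) = Rational(41976899, 371800)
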